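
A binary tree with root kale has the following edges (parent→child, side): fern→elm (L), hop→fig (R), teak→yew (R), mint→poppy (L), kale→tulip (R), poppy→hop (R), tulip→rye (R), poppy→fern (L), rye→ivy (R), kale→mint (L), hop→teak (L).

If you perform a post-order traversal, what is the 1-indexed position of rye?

10

Post-order visits the left subtree, then the right subtree, then the node.
At kale: go left to mint.
  At mint: go left to poppy.
    At poppy: go left to fern.
      At fern: go left to elm.
        elm is a leaf — visit elm.
      At fern: no right child.
      Visit fern.
    At poppy: go right to hop.
      At hop: go left to teak.
        At teak: no left child.
        At teak: go right to yew.
          yew is a leaf — visit yew.
        Visit teak.
      At hop: go right to fig.
        fig is a leaf — visit fig.
      Visit hop.
    Visit poppy.
  At mint: no right child.
  Visit mint.
At kale: go right to tulip.
  At tulip: no left child.
  At tulip: go right to rye.
    At rye: no left child.
    At rye: go right to ivy.
      ivy is a leaf — visit ivy.
    Visit rye.
  Visit tulip.
Visit kale.
Full post-order sequence: elm, fern, yew, teak, fig, hop, poppy, mint, ivy, rye, tulip, kale.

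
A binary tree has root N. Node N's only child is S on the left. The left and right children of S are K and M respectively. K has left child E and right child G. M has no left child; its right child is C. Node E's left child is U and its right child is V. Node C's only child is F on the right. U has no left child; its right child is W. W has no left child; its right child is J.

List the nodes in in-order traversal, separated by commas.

In-order visits the left subtree, then the node, then the right subtree.
At N: go left to S.
  At S: go left to K.
    At K: go left to E.
      At E: go left to U.
        At U: no left child.
        Visit U.
        At U: go right to W.
          At W: no left child.
          Visit W.
          At W: go right to J.
            J is a leaf — visit J.
      Visit E.
      At E: go right to V.
        V is a leaf — visit V.
    Visit K.
    At K: go right to G.
      G is a leaf — visit G.
  Visit S.
  At S: go right to M.
    At M: no left child.
    Visit M.
    At M: go right to C.
      At C: no left child.
      Visit C.
      At C: go right to F.
        F is a leaf — visit F.
Visit N.
At N: no right child.

U, W, J, E, V, K, G, S, M, C, F, N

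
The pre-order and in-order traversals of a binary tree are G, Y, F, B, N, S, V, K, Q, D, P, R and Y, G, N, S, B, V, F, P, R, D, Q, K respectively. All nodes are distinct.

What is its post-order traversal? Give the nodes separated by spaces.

Y S N V B R P D Q K F G

The first element of pre-order is the root; it splits in-order into left and right subtrees.
Root G: left subtree has 1 node {Y}, right has 10 {N, S, B, V, F, P, R, D, Q, K}.
  Root F: left subtree has 4 nodes {N, S, B, V}, right has 5 {P, R, D, Q, K}.
    Root B: left subtree has 2 nodes {N, S}, right has 1 {V}.
      Root N: left subtree has 0 nodes { }, right has 1 {S}.
    Root K: left subtree has 4 nodes {P, R, D, Q}, right has 0 { }.
      Root Q: left subtree has 3 nodes {P, R, D}, right has 0 { }.
        Root D: left subtree has 2 nodes {P, R}, right has 0 { }.
          Root P: left subtree has 0 nodes { }, right has 1 {R}.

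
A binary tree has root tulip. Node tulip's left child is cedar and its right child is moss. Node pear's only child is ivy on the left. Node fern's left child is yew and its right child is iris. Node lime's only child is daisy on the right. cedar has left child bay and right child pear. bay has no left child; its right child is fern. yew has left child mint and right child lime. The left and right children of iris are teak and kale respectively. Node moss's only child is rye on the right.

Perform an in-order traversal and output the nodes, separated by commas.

In-order visits the left subtree, then the node, then the right subtree.
At tulip: go left to cedar.
  At cedar: go left to bay.
    At bay: no left child.
    Visit bay.
    At bay: go right to fern.
      At fern: go left to yew.
        At yew: go left to mint.
          mint is a leaf — visit mint.
        Visit yew.
        At yew: go right to lime.
          At lime: no left child.
          Visit lime.
          At lime: go right to daisy.
            daisy is a leaf — visit daisy.
      Visit fern.
      At fern: go right to iris.
        At iris: go left to teak.
          teak is a leaf — visit teak.
        Visit iris.
        At iris: go right to kale.
          kale is a leaf — visit kale.
  Visit cedar.
  At cedar: go right to pear.
    At pear: go left to ivy.
      ivy is a leaf — visit ivy.
    Visit pear.
    At pear: no right child.
Visit tulip.
At tulip: go right to moss.
  At moss: no left child.
  Visit moss.
  At moss: go right to rye.
    rye is a leaf — visit rye.

bay, mint, yew, lime, daisy, fern, teak, iris, kale, cedar, ivy, pear, tulip, moss, rye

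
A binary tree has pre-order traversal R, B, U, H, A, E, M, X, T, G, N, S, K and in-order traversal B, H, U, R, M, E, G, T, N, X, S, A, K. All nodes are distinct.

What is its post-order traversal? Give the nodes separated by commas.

The first element of pre-order is the root; it splits in-order into left and right subtrees.
Root R: left subtree has 3 nodes {B, H, U}, right has 9 {M, E, G, T, N, X, S, A, K}.
  Root B: left subtree has 0 nodes { }, right has 2 {H, U}.
    Root U: left subtree has 1 node {H}, right has 0 { }.
  Root A: left subtree has 7 nodes {M, E, G, T, N, X, S}, right has 1 {K}.
    Root E: left subtree has 1 node {M}, right has 5 {G, T, N, X, S}.
      Root X: left subtree has 3 nodes {G, T, N}, right has 1 {S}.
        Root T: left subtree has 1 node {G}, right has 1 {N}.

H, U, B, M, G, N, T, S, X, E, K, A, R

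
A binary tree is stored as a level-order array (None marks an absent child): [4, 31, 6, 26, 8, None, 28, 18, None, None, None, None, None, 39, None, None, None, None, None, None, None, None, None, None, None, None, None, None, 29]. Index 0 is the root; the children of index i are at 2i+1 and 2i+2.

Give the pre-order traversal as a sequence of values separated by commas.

4, 31, 26, 18, 8, 6, 28, 39, 29

Pre-order visits the node, then its left subtree, then its right subtree.
Visit 4.
At 4: go left to 31.
  Visit 31.
  At 31: go left to 26.
    Visit 26.
    At 26: go left to 18.
      18 is a leaf — visit 18.
    At 26: no right child.
  At 31: go right to 8.
    8 is a leaf — visit 8.
At 4: go right to 6.
  Visit 6.
  At 6: no left child.
  At 6: go right to 28.
    Visit 28.
    At 28: go left to 39.
      Visit 39.
      At 39: no left child.
      At 39: go right to 29.
        29 is a leaf — visit 29.
    At 28: no right child.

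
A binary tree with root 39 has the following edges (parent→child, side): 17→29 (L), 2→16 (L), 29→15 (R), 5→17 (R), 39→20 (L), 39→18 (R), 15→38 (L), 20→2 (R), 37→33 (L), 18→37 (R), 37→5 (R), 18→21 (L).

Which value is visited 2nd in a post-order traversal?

Post-order visits the left subtree, then the right subtree, then the node.
At 39: go left to 20.
  At 20: no left child.
  At 20: go right to 2.
    At 2: go left to 16.
      16 is a leaf — visit 16.
    At 2: no right child.
    Visit 2.
  Visit 20.
At 39: go right to 18.
  At 18: go left to 21.
    21 is a leaf — visit 21.
  At 18: go right to 37.
    At 37: go left to 33.
      33 is a leaf — visit 33.
    At 37: go right to 5.
      At 5: no left child.
      At 5: go right to 17.
        At 17: go left to 29.
          At 29: no left child.
          At 29: go right to 15.
            At 15: go left to 38.
              38 is a leaf — visit 38.
            At 15: no right child.
            Visit 15.
          Visit 29.
        At 17: no right child.
        Visit 17.
      Visit 5.
    Visit 37.
  Visit 18.
Visit 39.
Full post-order sequence: 16, 2, 20, 21, 33, 38, 15, 29, 17, 5, 37, 18, 39.

2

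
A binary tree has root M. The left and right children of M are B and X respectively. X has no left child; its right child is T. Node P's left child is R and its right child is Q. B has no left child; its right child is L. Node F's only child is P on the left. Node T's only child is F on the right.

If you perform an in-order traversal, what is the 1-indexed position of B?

In-order visits the left subtree, then the node, then the right subtree.
At M: go left to B.
  At B: no left child.
  Visit B.
  At B: go right to L.
    L is a leaf — visit L.
Visit M.
At M: go right to X.
  At X: no left child.
  Visit X.
  At X: go right to T.
    At T: no left child.
    Visit T.
    At T: go right to F.
      At F: go left to P.
        At P: go left to R.
          R is a leaf — visit R.
        Visit P.
        At P: go right to Q.
          Q is a leaf — visit Q.
      Visit F.
      At F: no right child.
Full in-order sequence: B, L, M, X, T, R, P, Q, F.

1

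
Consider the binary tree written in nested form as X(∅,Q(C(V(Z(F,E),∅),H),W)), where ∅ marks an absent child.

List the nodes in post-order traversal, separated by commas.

F, E, Z, V, H, C, W, Q, X

Post-order visits the left subtree, then the right subtree, then the node.
At X: no left child.
At X: go right to Q.
  At Q: go left to C.
    At C: go left to V.
      At V: go left to Z.
        At Z: go left to F.
          F is a leaf — visit F.
        At Z: go right to E.
          E is a leaf — visit E.
        Visit Z.
      At V: no right child.
      Visit V.
    At C: go right to H.
      H is a leaf — visit H.
    Visit C.
  At Q: go right to W.
    W is a leaf — visit W.
  Visit Q.
Visit X.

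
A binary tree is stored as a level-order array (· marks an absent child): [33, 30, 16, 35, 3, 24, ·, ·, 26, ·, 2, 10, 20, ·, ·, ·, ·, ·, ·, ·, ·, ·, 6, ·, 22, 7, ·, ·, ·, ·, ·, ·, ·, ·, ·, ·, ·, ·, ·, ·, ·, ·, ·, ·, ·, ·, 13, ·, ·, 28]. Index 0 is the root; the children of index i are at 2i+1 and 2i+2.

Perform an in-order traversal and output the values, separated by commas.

35, 26, 30, 3, 2, 6, 13, 33, 10, 28, 22, 24, 7, 20, 16

In-order visits the left subtree, then the node, then the right subtree.
At 33: go left to 30.
  At 30: go left to 35.
    At 35: no left child.
    Visit 35.
    At 35: go right to 26.
      26 is a leaf — visit 26.
  Visit 30.
  At 30: go right to 3.
    At 3: no left child.
    Visit 3.
    At 3: go right to 2.
      At 2: no left child.
      Visit 2.
      At 2: go right to 6.
        At 6: no left child.
        Visit 6.
        At 6: go right to 13.
          13 is a leaf — visit 13.
Visit 33.
At 33: go right to 16.
  At 16: go left to 24.
    At 24: go left to 10.
      At 10: no left child.
      Visit 10.
      At 10: go right to 22.
        At 22: go left to 28.
          28 is a leaf — visit 28.
        Visit 22.
        At 22: no right child.
    Visit 24.
    At 24: go right to 20.
      At 20: go left to 7.
        7 is a leaf — visit 7.
      Visit 20.
      At 20: no right child.
  Visit 16.
  At 16: no right child.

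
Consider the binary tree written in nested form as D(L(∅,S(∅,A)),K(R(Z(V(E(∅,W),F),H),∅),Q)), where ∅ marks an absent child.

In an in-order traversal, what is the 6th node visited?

In-order visits the left subtree, then the node, then the right subtree.
At D: go left to L.
  At L: no left child.
  Visit L.
  At L: go right to S.
    At S: no left child.
    Visit S.
    At S: go right to A.
      A is a leaf — visit A.
Visit D.
At D: go right to K.
  At K: go left to R.
    At R: go left to Z.
      At Z: go left to V.
        At V: go left to E.
          At E: no left child.
          Visit E.
          At E: go right to W.
            W is a leaf — visit W.
        Visit V.
        At V: go right to F.
          F is a leaf — visit F.
      Visit Z.
      At Z: go right to H.
        H is a leaf — visit H.
    Visit R.
    At R: no right child.
  Visit K.
  At K: go right to Q.
    Q is a leaf — visit Q.
Full in-order sequence: L, S, A, D, E, W, V, F, Z, H, R, K, Q.

W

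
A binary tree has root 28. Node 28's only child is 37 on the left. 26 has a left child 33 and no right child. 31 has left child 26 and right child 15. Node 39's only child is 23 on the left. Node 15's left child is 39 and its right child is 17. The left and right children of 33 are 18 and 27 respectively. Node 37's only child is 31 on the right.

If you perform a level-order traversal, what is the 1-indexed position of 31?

Level-order visits nodes level by level from the root, left to right within each level.
Level 0: 28
Level 1: 37
Level 2: 31
Level 3: 26, 15
Level 4: 33, 39, 17
Level 5: 18, 27, 23
Full level-order sequence: 28, 37, 31, 26, 15, 33, 39, 17, 18, 27, 23.

3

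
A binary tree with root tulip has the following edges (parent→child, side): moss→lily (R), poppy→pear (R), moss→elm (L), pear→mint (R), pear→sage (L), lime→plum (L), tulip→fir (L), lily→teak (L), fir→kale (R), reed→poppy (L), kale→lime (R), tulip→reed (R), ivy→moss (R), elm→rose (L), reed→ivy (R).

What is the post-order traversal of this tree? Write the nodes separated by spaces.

plum lime kale fir sage mint pear poppy rose elm teak lily moss ivy reed tulip

Post-order visits the left subtree, then the right subtree, then the node.
At tulip: go left to fir.
  At fir: no left child.
  At fir: go right to kale.
    At kale: no left child.
    At kale: go right to lime.
      At lime: go left to plum.
        plum is a leaf — visit plum.
      At lime: no right child.
      Visit lime.
    Visit kale.
  Visit fir.
At tulip: go right to reed.
  At reed: go left to poppy.
    At poppy: no left child.
    At poppy: go right to pear.
      At pear: go left to sage.
        sage is a leaf — visit sage.
      At pear: go right to mint.
        mint is a leaf — visit mint.
      Visit pear.
    Visit poppy.
  At reed: go right to ivy.
    At ivy: no left child.
    At ivy: go right to moss.
      At moss: go left to elm.
        At elm: go left to rose.
          rose is a leaf — visit rose.
        At elm: no right child.
        Visit elm.
      At moss: go right to lily.
        At lily: go left to teak.
          teak is a leaf — visit teak.
        At lily: no right child.
        Visit lily.
      Visit moss.
    Visit ivy.
  Visit reed.
Visit tulip.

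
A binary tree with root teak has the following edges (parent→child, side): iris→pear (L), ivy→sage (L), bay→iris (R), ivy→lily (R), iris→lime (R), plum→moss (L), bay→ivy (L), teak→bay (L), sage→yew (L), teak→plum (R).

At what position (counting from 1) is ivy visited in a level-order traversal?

Level-order visits nodes level by level from the root, left to right within each level.
Level 0: teak
Level 1: bay, plum
Level 2: ivy, iris, moss
Level 3: sage, lily, pear, lime
Level 4: yew
Full level-order sequence: teak, bay, plum, ivy, iris, moss, sage, lily, pear, lime, yew.

4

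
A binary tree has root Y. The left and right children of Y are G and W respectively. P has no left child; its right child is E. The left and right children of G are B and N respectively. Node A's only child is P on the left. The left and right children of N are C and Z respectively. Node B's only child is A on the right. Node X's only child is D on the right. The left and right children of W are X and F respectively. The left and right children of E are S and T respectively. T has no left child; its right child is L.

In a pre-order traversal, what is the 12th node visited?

Pre-order visits the node, then its left subtree, then its right subtree.
Visit Y.
At Y: go left to G.
  Visit G.
  At G: go left to B.
    Visit B.
    At B: no left child.
    At B: go right to A.
      Visit A.
      At A: go left to P.
        Visit P.
        At P: no left child.
        At P: go right to E.
          Visit E.
          At E: go left to S.
            S is a leaf — visit S.
          At E: go right to T.
            Visit T.
            At T: no left child.
            At T: go right to L.
              L is a leaf — visit L.
      At A: no right child.
  At G: go right to N.
    Visit N.
    At N: go left to C.
      C is a leaf — visit C.
    At N: go right to Z.
      Z is a leaf — visit Z.
At Y: go right to W.
  Visit W.
  At W: go left to X.
    Visit X.
    At X: no left child.
    At X: go right to D.
      D is a leaf — visit D.
  At W: go right to F.
    F is a leaf — visit F.
Full pre-order sequence: Y, G, B, A, P, E, S, T, L, N, C, Z, W, X, D, F.

Z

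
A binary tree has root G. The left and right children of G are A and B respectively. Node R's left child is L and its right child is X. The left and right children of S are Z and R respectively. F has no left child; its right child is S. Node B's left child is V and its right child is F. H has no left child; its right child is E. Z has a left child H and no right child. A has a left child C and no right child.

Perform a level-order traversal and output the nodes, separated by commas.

Level-order visits nodes level by level from the root, left to right within each level.
Level 0: G
Level 1: A, B
Level 2: C, V, F
Level 3: S
Level 4: Z, R
Level 5: H, L, X
Level 6: E

G, A, B, C, V, F, S, Z, R, H, L, X, E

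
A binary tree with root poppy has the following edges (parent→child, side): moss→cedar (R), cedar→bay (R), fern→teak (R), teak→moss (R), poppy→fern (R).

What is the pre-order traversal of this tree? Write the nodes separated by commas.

Pre-order visits the node, then its left subtree, then its right subtree.
Visit poppy.
At poppy: no left child.
At poppy: go right to fern.
  Visit fern.
  At fern: no left child.
  At fern: go right to teak.
    Visit teak.
    At teak: no left child.
    At teak: go right to moss.
      Visit moss.
      At moss: no left child.
      At moss: go right to cedar.
        Visit cedar.
        At cedar: no left child.
        At cedar: go right to bay.
          bay is a leaf — visit bay.

poppy, fern, teak, moss, cedar, bay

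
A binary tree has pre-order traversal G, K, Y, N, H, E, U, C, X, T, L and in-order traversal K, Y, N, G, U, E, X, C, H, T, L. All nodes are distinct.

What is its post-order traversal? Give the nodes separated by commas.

N, Y, K, U, X, C, E, L, T, H, G

The first element of pre-order is the root; it splits in-order into left and right subtrees.
Root G: left subtree has 3 nodes {K, Y, N}, right has 7 {U, E, X, C, H, T, L}.
  Root K: left subtree has 0 nodes { }, right has 2 {Y, N}.
    Root Y: left subtree has 0 nodes { }, right has 1 {N}.
  Root H: left subtree has 4 nodes {U, E, X, C}, right has 2 {T, L}.
    Root E: left subtree has 1 node {U}, right has 2 {X, C}.
      Root C: left subtree has 1 node {X}, right has 0 { }.
    Root T: left subtree has 0 nodes { }, right has 1 {L}.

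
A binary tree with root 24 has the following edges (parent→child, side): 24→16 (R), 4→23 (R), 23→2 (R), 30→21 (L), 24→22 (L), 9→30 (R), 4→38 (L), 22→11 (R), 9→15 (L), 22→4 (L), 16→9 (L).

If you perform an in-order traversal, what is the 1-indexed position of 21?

In-order visits the left subtree, then the node, then the right subtree.
At 24: go left to 22.
  At 22: go left to 4.
    At 4: go left to 38.
      38 is a leaf — visit 38.
    Visit 4.
    At 4: go right to 23.
      At 23: no left child.
      Visit 23.
      At 23: go right to 2.
        2 is a leaf — visit 2.
  Visit 22.
  At 22: go right to 11.
    11 is a leaf — visit 11.
Visit 24.
At 24: go right to 16.
  At 16: go left to 9.
    At 9: go left to 15.
      15 is a leaf — visit 15.
    Visit 9.
    At 9: go right to 30.
      At 30: go left to 21.
        21 is a leaf — visit 21.
      Visit 30.
      At 30: no right child.
  Visit 16.
  At 16: no right child.
Full in-order sequence: 38, 4, 23, 2, 22, 11, 24, 15, 9, 21, 30, 16.

10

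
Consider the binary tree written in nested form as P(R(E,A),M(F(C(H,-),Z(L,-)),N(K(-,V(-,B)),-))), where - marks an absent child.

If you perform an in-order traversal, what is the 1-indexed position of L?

8

In-order visits the left subtree, then the node, then the right subtree.
At P: go left to R.
  At R: go left to E.
    E is a leaf — visit E.
  Visit R.
  At R: go right to A.
    A is a leaf — visit A.
Visit P.
At P: go right to M.
  At M: go left to F.
    At F: go left to C.
      At C: go left to H.
        H is a leaf — visit H.
      Visit C.
      At C: no right child.
    Visit F.
    At F: go right to Z.
      At Z: go left to L.
        L is a leaf — visit L.
      Visit Z.
      At Z: no right child.
  Visit M.
  At M: go right to N.
    At N: go left to K.
      At K: no left child.
      Visit K.
      At K: go right to V.
        At V: no left child.
        Visit V.
        At V: go right to B.
          B is a leaf — visit B.
    Visit N.
    At N: no right child.
Full in-order sequence: E, R, A, P, H, C, F, L, Z, M, K, V, B, N.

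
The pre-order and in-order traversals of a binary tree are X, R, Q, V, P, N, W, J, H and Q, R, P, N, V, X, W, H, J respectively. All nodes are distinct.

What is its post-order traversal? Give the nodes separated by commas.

Q, N, P, V, R, H, J, W, X

The first element of pre-order is the root; it splits in-order into left and right subtrees.
Root X: left subtree has 5 nodes {Q, R, P, N, V}, right has 3 {W, H, J}.
  Root R: left subtree has 1 node {Q}, right has 3 {P, N, V}.
    Root V: left subtree has 2 nodes {P, N}, right has 0 { }.
      Root P: left subtree has 0 nodes { }, right has 1 {N}.
  Root W: left subtree has 0 nodes { }, right has 2 {H, J}.
    Root J: left subtree has 1 node {H}, right has 0 { }.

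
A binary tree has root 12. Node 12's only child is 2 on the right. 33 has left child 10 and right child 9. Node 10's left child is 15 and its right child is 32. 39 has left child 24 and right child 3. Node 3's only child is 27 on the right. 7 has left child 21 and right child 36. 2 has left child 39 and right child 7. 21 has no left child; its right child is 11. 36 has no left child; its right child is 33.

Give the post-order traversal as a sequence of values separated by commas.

24, 27, 3, 39, 11, 21, 15, 32, 10, 9, 33, 36, 7, 2, 12

Post-order visits the left subtree, then the right subtree, then the node.
At 12: no left child.
At 12: go right to 2.
  At 2: go left to 39.
    At 39: go left to 24.
      24 is a leaf — visit 24.
    At 39: go right to 3.
      At 3: no left child.
      At 3: go right to 27.
        27 is a leaf — visit 27.
      Visit 3.
    Visit 39.
  At 2: go right to 7.
    At 7: go left to 21.
      At 21: no left child.
      At 21: go right to 11.
        11 is a leaf — visit 11.
      Visit 21.
    At 7: go right to 36.
      At 36: no left child.
      At 36: go right to 33.
        At 33: go left to 10.
          At 10: go left to 15.
            15 is a leaf — visit 15.
          At 10: go right to 32.
            32 is a leaf — visit 32.
          Visit 10.
        At 33: go right to 9.
          9 is a leaf — visit 9.
        Visit 33.
      Visit 36.
    Visit 7.
  Visit 2.
Visit 12.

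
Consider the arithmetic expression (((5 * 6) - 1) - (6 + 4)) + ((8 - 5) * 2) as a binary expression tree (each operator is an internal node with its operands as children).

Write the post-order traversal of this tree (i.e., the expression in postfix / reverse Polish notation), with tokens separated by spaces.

5 6 * 1 - 6 4 + - 8 5 - 2 * +

Post-order on an expression tree gives postfix notation: for each operator, emit left operand, right operand, then the operator.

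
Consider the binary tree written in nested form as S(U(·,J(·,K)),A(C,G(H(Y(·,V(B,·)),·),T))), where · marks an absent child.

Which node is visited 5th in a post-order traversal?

B

Post-order visits the left subtree, then the right subtree, then the node.
At S: go left to U.
  At U: no left child.
  At U: go right to J.
    At J: no left child.
    At J: go right to K.
      K is a leaf — visit K.
    Visit J.
  Visit U.
At S: go right to A.
  At A: go left to C.
    C is a leaf — visit C.
  At A: go right to G.
    At G: go left to H.
      At H: go left to Y.
        At Y: no left child.
        At Y: go right to V.
          At V: go left to B.
            B is a leaf — visit B.
          At V: no right child.
          Visit V.
        Visit Y.
      At H: no right child.
      Visit H.
    At G: go right to T.
      T is a leaf — visit T.
    Visit G.
  Visit A.
Visit S.
Full post-order sequence: K, J, U, C, B, V, Y, H, T, G, A, S.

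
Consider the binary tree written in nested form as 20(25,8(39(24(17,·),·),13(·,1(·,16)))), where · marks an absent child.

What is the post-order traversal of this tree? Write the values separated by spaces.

25 17 24 39 16 1 13 8 20

Post-order visits the left subtree, then the right subtree, then the node.
At 20: go left to 25.
  25 is a leaf — visit 25.
At 20: go right to 8.
  At 8: go left to 39.
    At 39: go left to 24.
      At 24: go left to 17.
        17 is a leaf — visit 17.
      At 24: no right child.
      Visit 24.
    At 39: no right child.
    Visit 39.
  At 8: go right to 13.
    At 13: no left child.
    At 13: go right to 1.
      At 1: no left child.
      At 1: go right to 16.
        16 is a leaf — visit 16.
      Visit 1.
    Visit 13.
  Visit 8.
Visit 20.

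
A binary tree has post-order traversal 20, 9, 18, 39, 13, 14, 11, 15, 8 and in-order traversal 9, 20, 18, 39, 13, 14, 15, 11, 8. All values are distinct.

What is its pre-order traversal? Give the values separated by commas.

The last element of post-order is the root; it splits in-order into left and right subtrees.
Root 8: left subtree has 8 nodes {9, 20, 18, 39, 13, 14, 15, 11}, right has 0 { }.
  Root 15: left subtree has 6 nodes {9, 20, 18, 39, 13, 14}, right has 1 {11}.
    Root 14: left subtree has 5 nodes {9, 20, 18, 39, 13}, right has 0 { }.
      Root 13: left subtree has 4 nodes {9, 20, 18, 39}, right has 0 { }.
        Root 39: left subtree has 3 nodes {9, 20, 18}, right has 0 { }.
          Root 18: left subtree has 2 nodes {9, 20}, right has 0 { }.
            Root 9: left subtree has 0 nodes { }, right has 1 {20}.

8, 15, 14, 13, 39, 18, 9, 20, 11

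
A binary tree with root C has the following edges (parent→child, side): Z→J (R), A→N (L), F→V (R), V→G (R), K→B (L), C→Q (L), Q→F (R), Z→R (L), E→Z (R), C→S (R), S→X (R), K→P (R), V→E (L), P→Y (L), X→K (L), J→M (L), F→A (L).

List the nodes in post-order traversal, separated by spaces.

Post-order visits the left subtree, then the right subtree, then the node.
At C: go left to Q.
  At Q: no left child.
  At Q: go right to F.
    At F: go left to A.
      At A: go left to N.
        N is a leaf — visit N.
      At A: no right child.
      Visit A.
    At F: go right to V.
      At V: go left to E.
        At E: no left child.
        At E: go right to Z.
          At Z: go left to R.
            R is a leaf — visit R.
          At Z: go right to J.
            At J: go left to M.
              M is a leaf — visit M.
            At J: no right child.
            Visit J.
          Visit Z.
        Visit E.
      At V: go right to G.
        G is a leaf — visit G.
      Visit V.
    Visit F.
  Visit Q.
At C: go right to S.
  At S: no left child.
  At S: go right to X.
    At X: go left to K.
      At K: go left to B.
        B is a leaf — visit B.
      At K: go right to P.
        At P: go left to Y.
          Y is a leaf — visit Y.
        At P: no right child.
        Visit P.
      Visit K.
    At X: no right child.
    Visit X.
  Visit S.
Visit C.

N A R M J Z E G V F Q B Y P K X S C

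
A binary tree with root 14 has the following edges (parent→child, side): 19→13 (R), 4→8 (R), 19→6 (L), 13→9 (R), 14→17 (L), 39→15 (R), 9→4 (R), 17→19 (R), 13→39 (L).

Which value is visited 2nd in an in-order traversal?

In-order visits the left subtree, then the node, then the right subtree.
At 14: go left to 17.
  At 17: no left child.
  Visit 17.
  At 17: go right to 19.
    At 19: go left to 6.
      6 is a leaf — visit 6.
    Visit 19.
    At 19: go right to 13.
      At 13: go left to 39.
        At 39: no left child.
        Visit 39.
        At 39: go right to 15.
          15 is a leaf — visit 15.
      Visit 13.
      At 13: go right to 9.
        At 9: no left child.
        Visit 9.
        At 9: go right to 4.
          At 4: no left child.
          Visit 4.
          At 4: go right to 8.
            8 is a leaf — visit 8.
Visit 14.
At 14: no right child.
Full in-order sequence: 17, 6, 19, 39, 15, 13, 9, 4, 8, 14.

6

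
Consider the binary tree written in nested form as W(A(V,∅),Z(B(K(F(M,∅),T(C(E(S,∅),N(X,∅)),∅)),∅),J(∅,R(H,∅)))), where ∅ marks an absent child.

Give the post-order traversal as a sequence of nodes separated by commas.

V, A, M, F, S, E, X, N, C, T, K, B, H, R, J, Z, W

Post-order visits the left subtree, then the right subtree, then the node.
At W: go left to A.
  At A: go left to V.
    V is a leaf — visit V.
  At A: no right child.
  Visit A.
At W: go right to Z.
  At Z: go left to B.
    At B: go left to K.
      At K: go left to F.
        At F: go left to M.
          M is a leaf — visit M.
        At F: no right child.
        Visit F.
      At K: go right to T.
        At T: go left to C.
          At C: go left to E.
            At E: go left to S.
              S is a leaf — visit S.
            At E: no right child.
            Visit E.
          At C: go right to N.
            At N: go left to X.
              X is a leaf — visit X.
            At N: no right child.
            Visit N.
          Visit C.
        At T: no right child.
        Visit T.
      Visit K.
    At B: no right child.
    Visit B.
  At Z: go right to J.
    At J: no left child.
    At J: go right to R.
      At R: go left to H.
        H is a leaf — visit H.
      At R: no right child.
      Visit R.
    Visit J.
  Visit Z.
Visit W.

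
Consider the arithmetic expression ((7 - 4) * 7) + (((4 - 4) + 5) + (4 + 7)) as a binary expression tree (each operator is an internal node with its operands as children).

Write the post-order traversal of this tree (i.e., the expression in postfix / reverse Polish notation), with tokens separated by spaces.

7 4 - 7 * 4 4 - 5 + 4 7 + + +

Post-order on an expression tree gives postfix notation: for each operator, emit left operand, right operand, then the operator.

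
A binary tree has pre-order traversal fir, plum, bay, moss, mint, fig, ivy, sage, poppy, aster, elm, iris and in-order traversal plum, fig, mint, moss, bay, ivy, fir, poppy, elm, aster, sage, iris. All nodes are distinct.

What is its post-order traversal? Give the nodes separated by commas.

The first element of pre-order is the root; it splits in-order into left and right subtrees.
Root fir: left subtree has 6 nodes {plum, fig, mint, moss, bay, ivy}, right has 5 {poppy, elm, aster, sage, iris}.
  Root plum: left subtree has 0 nodes { }, right has 5 {fig, mint, moss, bay, ivy}.
    Root bay: left subtree has 3 nodes {fig, mint, moss}, right has 1 {ivy}.
      Root moss: left subtree has 2 nodes {fig, mint}, right has 0 { }.
        Root mint: left subtree has 1 node {fig}, right has 0 { }.
  Root sage: left subtree has 3 nodes {poppy, elm, aster}, right has 1 {iris}.
    Root poppy: left subtree has 0 nodes { }, right has 2 {elm, aster}.
      Root aster: left subtree has 1 node {elm}, right has 0 { }.

fig, mint, moss, ivy, bay, plum, elm, aster, poppy, iris, sage, fir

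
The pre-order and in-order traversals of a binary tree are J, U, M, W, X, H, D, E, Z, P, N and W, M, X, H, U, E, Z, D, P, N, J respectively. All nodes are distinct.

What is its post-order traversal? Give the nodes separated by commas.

W, H, X, M, Z, E, N, P, D, U, J

The first element of pre-order is the root; it splits in-order into left and right subtrees.
Root J: left subtree has 10 nodes {W, M, X, H, U, E, Z, D, P, N}, right has 0 { }.
  Root U: left subtree has 4 nodes {W, M, X, H}, right has 5 {E, Z, D, P, N}.
    Root M: left subtree has 1 node {W}, right has 2 {X, H}.
      Root X: left subtree has 0 nodes { }, right has 1 {H}.
    Root D: left subtree has 2 nodes {E, Z}, right has 2 {P, N}.
      Root E: left subtree has 0 nodes { }, right has 1 {Z}.
      Root P: left subtree has 0 nodes { }, right has 1 {N}.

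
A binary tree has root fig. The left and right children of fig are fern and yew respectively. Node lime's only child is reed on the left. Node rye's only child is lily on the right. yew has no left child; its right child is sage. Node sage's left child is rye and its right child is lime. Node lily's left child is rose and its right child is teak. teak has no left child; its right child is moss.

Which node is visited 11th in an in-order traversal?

In-order visits the left subtree, then the node, then the right subtree.
At fig: go left to fern.
  fern is a leaf — visit fern.
Visit fig.
At fig: go right to yew.
  At yew: no left child.
  Visit yew.
  At yew: go right to sage.
    At sage: go left to rye.
      At rye: no left child.
      Visit rye.
      At rye: go right to lily.
        At lily: go left to rose.
          rose is a leaf — visit rose.
        Visit lily.
        At lily: go right to teak.
          At teak: no left child.
          Visit teak.
          At teak: go right to moss.
            moss is a leaf — visit moss.
    Visit sage.
    At sage: go right to lime.
      At lime: go left to reed.
        reed is a leaf — visit reed.
      Visit lime.
      At lime: no right child.
Full in-order sequence: fern, fig, yew, rye, rose, lily, teak, moss, sage, reed, lime.

lime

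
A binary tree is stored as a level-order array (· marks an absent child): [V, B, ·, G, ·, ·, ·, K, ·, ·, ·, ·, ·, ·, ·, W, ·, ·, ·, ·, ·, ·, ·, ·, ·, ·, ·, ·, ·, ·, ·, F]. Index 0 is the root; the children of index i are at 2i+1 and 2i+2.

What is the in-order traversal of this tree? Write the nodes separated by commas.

In-order visits the left subtree, then the node, then the right subtree.
At V: go left to B.
  At B: go left to G.
    At G: go left to K.
      At K: go left to W.
        At W: go left to F.
          F is a leaf — visit F.
        Visit W.
        At W: no right child.
      Visit K.
      At K: no right child.
    Visit G.
    At G: no right child.
  Visit B.
  At B: no right child.
Visit V.
At V: no right child.

F, W, K, G, B, V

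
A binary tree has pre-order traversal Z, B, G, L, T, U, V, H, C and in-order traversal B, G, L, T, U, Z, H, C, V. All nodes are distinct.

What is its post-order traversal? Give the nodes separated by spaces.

U T L G B C H V Z

The first element of pre-order is the root; it splits in-order into left and right subtrees.
Root Z: left subtree has 5 nodes {B, G, L, T, U}, right has 3 {H, C, V}.
  Root B: left subtree has 0 nodes { }, right has 4 {G, L, T, U}.
    Root G: left subtree has 0 nodes { }, right has 3 {L, T, U}.
      Root L: left subtree has 0 nodes { }, right has 2 {T, U}.
        Root T: left subtree has 0 nodes { }, right has 1 {U}.
  Root V: left subtree has 2 nodes {H, C}, right has 0 { }.
    Root H: left subtree has 0 nodes { }, right has 1 {C}.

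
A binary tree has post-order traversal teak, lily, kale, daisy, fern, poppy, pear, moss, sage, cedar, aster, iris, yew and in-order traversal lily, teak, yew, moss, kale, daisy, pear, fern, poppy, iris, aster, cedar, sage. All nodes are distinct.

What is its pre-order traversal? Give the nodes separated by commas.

The last element of post-order is the root; it splits in-order into left and right subtrees.
Root yew: left subtree has 2 nodes {lily, teak}, right has 10 {moss, kale, daisy, pear, fern, poppy, iris, aster, cedar, sage}.
  Root lily: left subtree has 0 nodes { }, right has 1 {teak}.
  Root iris: left subtree has 6 nodes {moss, kale, daisy, pear, fern, poppy}, right has 3 {aster, cedar, sage}.
    Root moss: left subtree has 0 nodes { }, right has 5 {kale, daisy, pear, fern, poppy}.
      Root pear: left subtree has 2 nodes {kale, daisy}, right has 2 {fern, poppy}.
        Root daisy: left subtree has 1 node {kale}, right has 0 { }.
        Root poppy: left subtree has 1 node {fern}, right has 0 { }.
    Root aster: left subtree has 0 nodes { }, right has 2 {cedar, sage}.
      Root cedar: left subtree has 0 nodes { }, right has 1 {sage}.

yew, lily, teak, iris, moss, pear, daisy, kale, poppy, fern, aster, cedar, sage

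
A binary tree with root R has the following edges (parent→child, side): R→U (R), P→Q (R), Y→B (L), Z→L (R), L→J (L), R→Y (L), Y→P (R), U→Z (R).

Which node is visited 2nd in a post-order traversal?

Post-order visits the left subtree, then the right subtree, then the node.
At R: go left to Y.
  At Y: go left to B.
    B is a leaf — visit B.
  At Y: go right to P.
    At P: no left child.
    At P: go right to Q.
      Q is a leaf — visit Q.
    Visit P.
  Visit Y.
At R: go right to U.
  At U: no left child.
  At U: go right to Z.
    At Z: no left child.
    At Z: go right to L.
      At L: go left to J.
        J is a leaf — visit J.
      At L: no right child.
      Visit L.
    Visit Z.
  Visit U.
Visit R.
Full post-order sequence: B, Q, P, Y, J, L, Z, U, R.

Q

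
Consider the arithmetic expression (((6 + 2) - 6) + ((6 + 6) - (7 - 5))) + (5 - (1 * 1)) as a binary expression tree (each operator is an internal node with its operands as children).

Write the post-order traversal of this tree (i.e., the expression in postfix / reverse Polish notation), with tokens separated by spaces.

Post-order on an expression tree gives postfix notation: for each operator, emit left operand, right operand, then the operator.

6 2 + 6 - 6 6 + 7 5 - - + 5 1 1 * - +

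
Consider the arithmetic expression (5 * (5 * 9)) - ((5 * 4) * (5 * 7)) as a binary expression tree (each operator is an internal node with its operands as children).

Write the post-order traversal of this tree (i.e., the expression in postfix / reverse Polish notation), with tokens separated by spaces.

5 5 9 * * 5 4 * 5 7 * * -

Post-order on an expression tree gives postfix notation: for each operator, emit left operand, right operand, then the operator.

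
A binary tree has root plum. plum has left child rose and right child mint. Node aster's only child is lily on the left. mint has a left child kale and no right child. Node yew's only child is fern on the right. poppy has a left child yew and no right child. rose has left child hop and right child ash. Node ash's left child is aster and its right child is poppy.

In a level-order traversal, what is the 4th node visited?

Level-order visits nodes level by level from the root, left to right within each level.
Level 0: plum
Level 1: rose, mint
Level 2: hop, ash, kale
Level 3: aster, poppy
Level 4: lily, yew
Level 5: fern
Full level-order sequence: plum, rose, mint, hop, ash, kale, aster, poppy, lily, yew, fern.

hop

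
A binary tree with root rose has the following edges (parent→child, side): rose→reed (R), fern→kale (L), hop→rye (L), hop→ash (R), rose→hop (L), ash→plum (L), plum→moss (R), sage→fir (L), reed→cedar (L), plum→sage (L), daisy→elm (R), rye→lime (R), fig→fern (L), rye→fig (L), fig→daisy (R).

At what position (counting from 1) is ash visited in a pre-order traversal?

Pre-order visits the node, then its left subtree, then its right subtree.
Visit rose.
At rose: go left to hop.
  Visit hop.
  At hop: go left to rye.
    Visit rye.
    At rye: go left to fig.
      Visit fig.
      At fig: go left to fern.
        Visit fern.
        At fern: go left to kale.
          kale is a leaf — visit kale.
        At fern: no right child.
      At fig: go right to daisy.
        Visit daisy.
        At daisy: no left child.
        At daisy: go right to elm.
          elm is a leaf — visit elm.
    At rye: go right to lime.
      lime is a leaf — visit lime.
  At hop: go right to ash.
    Visit ash.
    At ash: go left to plum.
      Visit plum.
      At plum: go left to sage.
        Visit sage.
        At sage: go left to fir.
          fir is a leaf — visit fir.
        At sage: no right child.
      At plum: go right to moss.
        moss is a leaf — visit moss.
    At ash: no right child.
At rose: go right to reed.
  Visit reed.
  At reed: go left to cedar.
    cedar is a leaf — visit cedar.
  At reed: no right child.
Full pre-order sequence: rose, hop, rye, fig, fern, kale, daisy, elm, lime, ash, plum, sage, fir, moss, reed, cedar.

10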